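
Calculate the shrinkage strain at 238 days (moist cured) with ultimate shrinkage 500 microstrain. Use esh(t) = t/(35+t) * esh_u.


esh(238) = 238 / (35 + 238) * 500
= 238 / 273 * 500
= 435.9 microstrain

435.9


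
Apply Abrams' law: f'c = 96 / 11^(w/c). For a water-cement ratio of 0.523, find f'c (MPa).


f'c = 96 / 11^0.523
= 96 / 3.505
= 27.39 MPa

27.39


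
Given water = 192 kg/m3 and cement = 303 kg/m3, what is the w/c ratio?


w/c = water / cement
w/c = 192 / 303 = 0.634

0.634


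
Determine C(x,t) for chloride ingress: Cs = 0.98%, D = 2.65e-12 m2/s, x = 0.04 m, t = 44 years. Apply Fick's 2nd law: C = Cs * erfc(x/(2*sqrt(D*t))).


t_seconds = 44 * 365.25 * 24 * 3600 = 1388534400.0 s
arg = 0.04 / (2 * sqrt(2.65e-12 * 1388534400.0))
= 0.3297
erfc(0.3297) = 0.641
C = 0.98 * 0.641 = 0.6282%

0.6282


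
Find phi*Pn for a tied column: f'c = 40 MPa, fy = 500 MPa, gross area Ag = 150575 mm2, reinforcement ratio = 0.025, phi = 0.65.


Ast = rho * Ag = 0.025 * 150575 = 3764.375 mm2
phi*Pn = 0.65 * 0.80 * (0.85 * 40 * (150575 - 3764.375) + 500 * 3764.375) / 1000
= 3574.35 kN

3574.35


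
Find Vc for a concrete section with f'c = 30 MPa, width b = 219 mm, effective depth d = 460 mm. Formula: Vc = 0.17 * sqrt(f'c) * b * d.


Vc = 0.17 * sqrt(30) * 219 * 460 / 1000
= 93.8 kN

93.8


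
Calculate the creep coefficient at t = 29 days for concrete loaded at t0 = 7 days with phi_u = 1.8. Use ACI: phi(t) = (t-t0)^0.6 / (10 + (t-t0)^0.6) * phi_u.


dt = 29 - 7 = 22
phi = 22^0.6 / (10 + 22^0.6) * 1.8
= 0.702

0.702


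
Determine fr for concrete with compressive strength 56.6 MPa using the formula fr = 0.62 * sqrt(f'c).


fr = 0.62 * sqrt(56.6)
= 4.664 MPa

4.664


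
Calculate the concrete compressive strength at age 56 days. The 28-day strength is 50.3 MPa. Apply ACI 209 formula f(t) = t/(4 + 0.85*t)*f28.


f(56) = 56 / (4 + 0.85 * 56) * 50.3
= 56 / 51.6 * 50.3
= 54.59 MPa

54.59


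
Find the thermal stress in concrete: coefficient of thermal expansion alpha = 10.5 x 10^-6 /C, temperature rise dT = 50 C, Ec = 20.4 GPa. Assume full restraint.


sigma = alpha * dT * Ec
= 10.5e-6 * 50 * 20.4 * 1000
= 10.71 MPa

10.71


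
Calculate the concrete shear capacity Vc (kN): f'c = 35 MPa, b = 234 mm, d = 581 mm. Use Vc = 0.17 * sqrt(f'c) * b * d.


Vc = 0.17 * sqrt(35) * 234 * 581 / 1000
= 136.73 kN

136.73


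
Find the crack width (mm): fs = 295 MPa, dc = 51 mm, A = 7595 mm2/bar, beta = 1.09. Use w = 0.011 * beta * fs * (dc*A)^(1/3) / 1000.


w = 0.011 * beta * fs * (dc * A)^(1/3) / 1000
= 0.011 * 1.09 * 295 * (51 * 7595)^(1/3) / 1000
= 0.258 mm

0.258


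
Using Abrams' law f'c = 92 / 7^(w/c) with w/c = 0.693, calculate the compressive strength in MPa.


f'c = 92 / 7^0.693
= 92 / 3.852
= 23.89 MPa

23.89


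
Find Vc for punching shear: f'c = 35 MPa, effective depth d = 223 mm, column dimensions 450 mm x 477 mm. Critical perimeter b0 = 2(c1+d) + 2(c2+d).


b0 = 2*(450 + 223) + 2*(477 + 223) = 2746 mm
Vc = 0.33 * sqrt(35) * 2746 * 223 / 1000
= 1195.51 kN

1195.51


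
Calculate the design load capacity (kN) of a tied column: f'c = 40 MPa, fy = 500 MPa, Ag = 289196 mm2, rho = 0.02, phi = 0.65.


Ast = rho * Ag = 0.02 * 289196 = 5783.92 mm2
phi*Pn = 0.65 * 0.80 * (0.85 * 40 * (289196 - 5783.92) + 500 * 5783.92) / 1000
= 6514.54 kN

6514.54


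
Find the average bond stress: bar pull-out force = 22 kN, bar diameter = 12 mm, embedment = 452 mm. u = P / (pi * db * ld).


u = P / (pi * db * ld)
= 22 * 1000 / (pi * 12 * 452)
= 1.291 MPa

1.291


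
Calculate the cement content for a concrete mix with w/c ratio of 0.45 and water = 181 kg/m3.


Cement = water / (w/c)
= 181 / 0.45
= 402.2 kg/m3

402.2


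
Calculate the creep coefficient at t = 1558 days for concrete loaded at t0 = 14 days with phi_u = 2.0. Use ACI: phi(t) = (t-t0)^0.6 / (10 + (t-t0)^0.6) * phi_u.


dt = 1558 - 14 = 1544
phi = 1544^0.6 / (10 + 1544^0.6) * 2.0
= 1.782

1.782


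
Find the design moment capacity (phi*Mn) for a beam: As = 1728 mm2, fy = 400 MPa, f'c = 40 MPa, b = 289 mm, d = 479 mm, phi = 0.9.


a = As * fy / (0.85 * f'c * b)
= 1728 * 400 / (0.85 * 40 * 289)
= 70.344 mm
Mn = As * fy * (d - a/2) / 10^6
= 306.7739 kN-m
phi*Mn = 0.9 * 306.7739 = 276.1 kN-m

276.1


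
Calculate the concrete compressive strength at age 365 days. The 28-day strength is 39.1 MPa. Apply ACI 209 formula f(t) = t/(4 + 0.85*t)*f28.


f(365) = 365 / (4 + 0.85 * 365) * 39.1
= 365 / 314.25 * 39.1
= 45.41 MPa

45.41


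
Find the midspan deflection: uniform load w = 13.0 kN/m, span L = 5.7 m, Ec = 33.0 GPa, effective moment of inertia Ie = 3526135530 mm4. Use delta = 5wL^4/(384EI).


Convert: L = 5.7 m = 5700 mm, Ec = 33.0 GPa = 33000 MPa
delta = 5 * 13.0 * 5700^4 / (384 * 33000 * 3526135530)
= 1.54 mm

1.54


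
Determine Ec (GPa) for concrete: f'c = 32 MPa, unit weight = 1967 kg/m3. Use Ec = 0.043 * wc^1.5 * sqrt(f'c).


Ec = 0.043 * 1967^1.5 * sqrt(32) / 1000
= 21.22 GPa

21.22


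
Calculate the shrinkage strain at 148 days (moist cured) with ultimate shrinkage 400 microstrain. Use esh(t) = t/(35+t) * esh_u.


esh(148) = 148 / (35 + 148) * 400
= 148 / 183 * 400
= 323.5 microstrain

323.5


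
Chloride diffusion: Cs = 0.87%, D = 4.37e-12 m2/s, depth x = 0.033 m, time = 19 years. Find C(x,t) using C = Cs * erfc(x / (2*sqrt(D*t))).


t_seconds = 19 * 365.25 * 24 * 3600 = 599594400.0 s
arg = 0.033 / (2 * sqrt(4.37e-12 * 599594400.0))
= 0.3223
erfc(0.3223) = 0.6485
C = 0.87 * 0.6485 = 0.5642%

0.5642


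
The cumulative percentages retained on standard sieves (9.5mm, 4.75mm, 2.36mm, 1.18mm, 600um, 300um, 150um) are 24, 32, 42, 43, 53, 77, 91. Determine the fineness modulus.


FM = sum(cumulative % retained) / 100
= 362 / 100
= 3.62

3.62


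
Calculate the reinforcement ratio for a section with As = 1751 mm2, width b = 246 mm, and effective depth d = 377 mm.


rho = As / (b * d)
= 1751 / (246 * 377)
= 0.0189

0.0189


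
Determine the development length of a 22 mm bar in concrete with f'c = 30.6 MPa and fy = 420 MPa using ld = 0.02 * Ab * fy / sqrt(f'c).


Ab = pi * 22^2 / 4 = 380.133 mm2
ld = 0.02 * 380.133 * 420 / sqrt(30.6)
= 577.2 mm

577.2


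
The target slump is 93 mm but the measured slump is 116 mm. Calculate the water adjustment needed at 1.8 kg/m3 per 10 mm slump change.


Difference = 93 - 116 = -23 mm
Water adjustment = -23 * 1.8 / 10 = -4.1 kg/m3

-4.1


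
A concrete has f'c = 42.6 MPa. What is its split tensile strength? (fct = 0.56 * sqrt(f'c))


fct = 0.56 * sqrt(42.6)
= 0.56 * 6.527
= 3.655 MPa

3.655


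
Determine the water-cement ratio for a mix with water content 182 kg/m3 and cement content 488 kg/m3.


w/c = water / cement
w/c = 182 / 488 = 0.373

0.373


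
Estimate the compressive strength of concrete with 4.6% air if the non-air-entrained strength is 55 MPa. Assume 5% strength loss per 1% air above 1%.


Strength loss = (4.6 - 1) * 5 = 18.0%
f'c = 55 * (1 - 18.0/100)
= 45.1 MPa

45.1


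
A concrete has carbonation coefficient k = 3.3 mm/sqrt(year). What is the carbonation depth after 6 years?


depth = k * sqrt(t)
= 3.3 * sqrt(6)
= 8.08 mm

8.08


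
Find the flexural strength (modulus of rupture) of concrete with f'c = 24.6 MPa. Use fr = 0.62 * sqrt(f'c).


fr = 0.62 * sqrt(24.6)
= 3.075 MPa

3.075


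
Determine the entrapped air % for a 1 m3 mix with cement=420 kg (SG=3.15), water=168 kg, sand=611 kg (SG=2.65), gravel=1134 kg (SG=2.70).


Vol cement = 420 / (3.15 * 1000) = 0.133333 m3
Vol water = 168 / 1000 = 0.168 m3
Vol sand = 611 / (2.65 * 1000) = 0.230566 m3
Vol gravel = 1134 / (2.70 * 1000) = 0.42 m3
Total solid + water volume = 0.951899 m3
Air = (1 - 0.951899) * 100 = 4.81%

4.81


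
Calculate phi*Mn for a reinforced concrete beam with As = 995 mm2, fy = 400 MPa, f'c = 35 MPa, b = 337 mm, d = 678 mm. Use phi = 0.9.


a = As * fy / (0.85 * f'c * b)
= 995 * 400 / (0.85 * 35 * 337)
= 39.6978 mm
Mn = As * fy * (d - a/2) / 10^6
= 261.9441 kN-m
phi*Mn = 0.9 * 261.9441 = 235.75 kN-m

235.75


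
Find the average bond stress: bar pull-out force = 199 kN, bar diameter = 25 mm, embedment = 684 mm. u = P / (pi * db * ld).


u = P / (pi * db * ld)
= 199 * 1000 / (pi * 25 * 684)
= 3.704 MPa

3.704


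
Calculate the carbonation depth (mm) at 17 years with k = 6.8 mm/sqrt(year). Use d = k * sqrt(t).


depth = k * sqrt(t)
= 6.8 * sqrt(17)
= 28.04 mm

28.04


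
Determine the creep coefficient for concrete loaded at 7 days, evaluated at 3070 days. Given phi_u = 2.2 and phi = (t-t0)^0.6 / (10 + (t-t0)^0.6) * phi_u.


dt = 3070 - 7 = 3063
phi = 3063^0.6 / (10 + 3063^0.6) * 2.2
= 2.035

2.035


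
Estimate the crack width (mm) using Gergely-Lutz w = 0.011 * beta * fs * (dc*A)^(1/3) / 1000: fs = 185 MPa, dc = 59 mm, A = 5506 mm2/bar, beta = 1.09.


w = 0.011 * beta * fs * (dc * A)^(1/3) / 1000
= 0.011 * 1.09 * 185 * (59 * 5506)^(1/3) / 1000
= 0.152 mm

0.152


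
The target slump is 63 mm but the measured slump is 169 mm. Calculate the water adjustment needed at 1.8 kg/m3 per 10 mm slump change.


Difference = 63 - 169 = -106 mm
Water adjustment = -106 * 1.8 / 10 = -19.1 kg/m3

-19.1


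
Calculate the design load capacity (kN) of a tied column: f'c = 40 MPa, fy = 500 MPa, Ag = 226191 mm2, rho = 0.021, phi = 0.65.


Ast = rho * Ag = 0.021 * 226191 = 4750.011 mm2
phi*Pn = 0.65 * 0.80 * (0.85 * 40 * (226191 - 4750.011) + 500 * 4750.011) / 1000
= 5150.08 kN

5150.08


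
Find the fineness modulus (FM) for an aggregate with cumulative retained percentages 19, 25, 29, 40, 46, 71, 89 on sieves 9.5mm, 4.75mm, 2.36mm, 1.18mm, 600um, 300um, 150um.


FM = sum(cumulative % retained) / 100
= 319 / 100
= 3.19

3.19


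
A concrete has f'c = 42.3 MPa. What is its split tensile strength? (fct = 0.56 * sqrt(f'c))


fct = 0.56 * sqrt(42.3)
= 0.56 * 6.504
= 3.642 MPa

3.642


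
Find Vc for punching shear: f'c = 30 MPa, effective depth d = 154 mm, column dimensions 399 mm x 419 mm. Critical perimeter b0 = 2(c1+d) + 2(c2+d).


b0 = 2*(399 + 154) + 2*(419 + 154) = 2252 mm
Vc = 0.33 * sqrt(30) * 2252 * 154 / 1000
= 626.85 kN

626.85


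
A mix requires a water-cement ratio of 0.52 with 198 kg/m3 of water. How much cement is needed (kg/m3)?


Cement = water / (w/c)
= 198 / 0.52
= 380.8 kg/m3

380.8


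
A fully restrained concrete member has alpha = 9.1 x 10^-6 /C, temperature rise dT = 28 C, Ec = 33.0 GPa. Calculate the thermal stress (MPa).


sigma = alpha * dT * Ec
= 9.1e-6 * 28 * 33.0 * 1000
= 8.408 MPa

8.408


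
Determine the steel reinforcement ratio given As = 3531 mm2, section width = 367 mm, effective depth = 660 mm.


rho = As / (b * d)
= 3531 / (367 * 660)
= 0.0146

0.0146


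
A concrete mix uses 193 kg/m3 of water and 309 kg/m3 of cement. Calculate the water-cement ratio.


w/c = water / cement
w/c = 193 / 309 = 0.625

0.625


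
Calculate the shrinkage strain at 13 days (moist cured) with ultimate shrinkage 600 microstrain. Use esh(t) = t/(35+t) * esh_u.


esh(13) = 13 / (35 + 13) * 600
= 13 / 48 * 600
= 162.5 microstrain

162.5


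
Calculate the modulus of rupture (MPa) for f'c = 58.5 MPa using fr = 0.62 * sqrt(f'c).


fr = 0.62 * sqrt(58.5)
= 4.742 MPa

4.742


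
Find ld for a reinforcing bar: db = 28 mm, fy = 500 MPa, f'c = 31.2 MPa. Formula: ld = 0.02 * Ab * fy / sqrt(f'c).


Ab = pi * 28^2 / 4 = 615.752 mm2
ld = 0.02 * 615.752 * 500 / sqrt(31.2)
= 1102.4 mm

1102.4


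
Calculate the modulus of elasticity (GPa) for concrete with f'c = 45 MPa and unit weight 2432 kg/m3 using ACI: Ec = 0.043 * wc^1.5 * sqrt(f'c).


Ec = 0.043 * 2432^1.5 * sqrt(45) / 1000
= 34.6 GPa

34.6


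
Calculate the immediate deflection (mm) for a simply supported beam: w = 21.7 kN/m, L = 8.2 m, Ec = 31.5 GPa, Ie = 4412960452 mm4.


Convert: L = 8.2 m = 8200 mm, Ec = 31.5 GPa = 31500 MPa
delta = 5 * 21.7 * 8200^4 / (384 * 31500 * 4412960452)
= 9.19 mm

9.19


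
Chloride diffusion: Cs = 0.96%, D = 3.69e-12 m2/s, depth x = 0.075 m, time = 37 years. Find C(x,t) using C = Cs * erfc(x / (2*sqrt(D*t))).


t_seconds = 37 * 365.25 * 24 * 3600 = 1167631200.0 s
arg = 0.075 / (2 * sqrt(3.69e-12 * 1167631200.0))
= 0.5713
erfc(0.5713) = 0.4191
C = 0.96 * 0.4191 = 0.4024%

0.4024


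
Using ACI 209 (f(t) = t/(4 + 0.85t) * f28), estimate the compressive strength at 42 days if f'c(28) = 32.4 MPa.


f(42) = 42 / (4 + 0.85 * 42) * 32.4
= 42 / 39.7 * 32.4
= 34.28 MPa

34.28


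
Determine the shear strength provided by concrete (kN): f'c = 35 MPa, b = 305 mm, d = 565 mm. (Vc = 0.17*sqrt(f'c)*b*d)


Vc = 0.17 * sqrt(35) * 305 * 565 / 1000
= 173.31 kN

173.31


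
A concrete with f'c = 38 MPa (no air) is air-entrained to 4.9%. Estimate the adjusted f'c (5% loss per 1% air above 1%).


Strength loss = (4.9 - 1) * 5 = 19.5%
f'c = 38 * (1 - 19.5/100)
= 30.59 MPa

30.59


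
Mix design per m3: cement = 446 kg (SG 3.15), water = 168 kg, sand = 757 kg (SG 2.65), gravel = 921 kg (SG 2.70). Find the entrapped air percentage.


Vol cement = 446 / (3.15 * 1000) = 0.141587 m3
Vol water = 168 / 1000 = 0.168 m3
Vol sand = 757 / (2.65 * 1000) = 0.28566 m3
Vol gravel = 921 / (2.70 * 1000) = 0.341111 m3
Total solid + water volume = 0.936359 m3
Air = (1 - 0.936359) * 100 = 6.36%

6.36


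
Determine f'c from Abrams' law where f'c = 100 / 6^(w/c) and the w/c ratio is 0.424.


f'c = 100 / 6^0.424
= 100 / 2.138
= 46.78 MPa

46.78


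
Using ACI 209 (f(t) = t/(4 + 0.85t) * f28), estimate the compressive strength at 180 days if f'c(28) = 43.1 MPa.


f(180) = 180 / (4 + 0.85 * 180) * 43.1
= 180 / 157.0 * 43.1
= 49.41 MPa

49.41


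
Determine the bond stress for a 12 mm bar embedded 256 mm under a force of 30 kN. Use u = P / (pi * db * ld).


u = P / (pi * db * ld)
= 30 * 1000 / (pi * 12 * 256)
= 3.108 MPa

3.108


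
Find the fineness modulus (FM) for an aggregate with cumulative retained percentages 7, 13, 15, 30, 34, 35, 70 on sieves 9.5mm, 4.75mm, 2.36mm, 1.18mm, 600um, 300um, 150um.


FM = sum(cumulative % retained) / 100
= 204 / 100
= 2.04

2.04


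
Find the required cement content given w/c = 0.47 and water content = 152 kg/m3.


Cement = water / (w/c)
= 152 / 0.47
= 323.4 kg/m3

323.4


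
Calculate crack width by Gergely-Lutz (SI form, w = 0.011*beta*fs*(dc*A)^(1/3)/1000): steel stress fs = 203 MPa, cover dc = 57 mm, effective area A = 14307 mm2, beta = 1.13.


w = 0.011 * beta * fs * (dc * A)^(1/3) / 1000
= 0.011 * 1.13 * 203 * (57 * 14307)^(1/3) / 1000
= 0.236 mm

0.236


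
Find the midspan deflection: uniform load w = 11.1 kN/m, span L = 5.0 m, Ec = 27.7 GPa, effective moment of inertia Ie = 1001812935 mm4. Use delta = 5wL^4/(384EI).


Convert: L = 5.0 m = 5000 mm, Ec = 27.7 GPa = 27700 MPa
delta = 5 * 11.1 * 5000^4 / (384 * 27700 * 1001812935)
= 3.26 mm

3.26


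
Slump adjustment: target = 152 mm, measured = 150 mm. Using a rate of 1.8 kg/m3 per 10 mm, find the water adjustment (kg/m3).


Difference = 152 - 150 = 2 mm
Water adjustment = 2 * 1.8 / 10 = 0.4 kg/m3

0.4


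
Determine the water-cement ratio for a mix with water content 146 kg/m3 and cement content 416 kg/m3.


w/c = water / cement
w/c = 146 / 416 = 0.351

0.351


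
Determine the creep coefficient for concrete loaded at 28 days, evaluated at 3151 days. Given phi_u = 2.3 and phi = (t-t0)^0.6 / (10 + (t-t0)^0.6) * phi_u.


dt = 3151 - 28 = 3123
phi = 3123^0.6 / (10 + 3123^0.6) * 2.3
= 2.13

2.13


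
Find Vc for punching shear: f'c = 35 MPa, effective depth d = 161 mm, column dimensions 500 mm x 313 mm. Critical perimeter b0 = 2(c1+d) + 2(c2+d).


b0 = 2*(500 + 161) + 2*(313 + 161) = 2270 mm
Vc = 0.33 * sqrt(35) * 2270 * 161 / 1000
= 713.51 kN

713.51


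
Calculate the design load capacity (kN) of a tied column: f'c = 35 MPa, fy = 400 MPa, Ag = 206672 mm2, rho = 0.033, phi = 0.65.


Ast = rho * Ag = 0.033 * 206672 = 6820.176 mm2
phi*Pn = 0.65 * 0.80 * (0.85 * 35 * (206672 - 6820.176) + 400 * 6820.176) / 1000
= 4510.3 kN

4510.3


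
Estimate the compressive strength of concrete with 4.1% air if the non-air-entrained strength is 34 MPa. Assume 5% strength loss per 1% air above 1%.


Strength loss = (4.1 - 1) * 5 = 15.5%
f'c = 34 * (1 - 15.5/100)
= 28.73 MPa

28.73


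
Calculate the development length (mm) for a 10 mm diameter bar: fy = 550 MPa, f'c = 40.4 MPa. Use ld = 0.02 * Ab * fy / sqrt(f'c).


Ab = pi * 10^2 / 4 = 78.54 mm2
ld = 0.02 * 78.54 * 550 / sqrt(40.4)
= 135.9 mm

135.9


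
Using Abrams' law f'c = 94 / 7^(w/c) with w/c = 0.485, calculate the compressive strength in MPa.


f'c = 94 / 7^0.485
= 94 / 2.57
= 36.58 MPa

36.58


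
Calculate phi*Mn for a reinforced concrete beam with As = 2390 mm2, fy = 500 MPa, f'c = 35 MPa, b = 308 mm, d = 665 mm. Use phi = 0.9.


a = As * fy / (0.85 * f'c * b)
= 2390 * 500 / (0.85 * 35 * 308)
= 130.4158 mm
Mn = As * fy * (d - a/2) / 10^6
= 716.7516 kN-m
phi*Mn = 0.9 * 716.7516 = 645.08 kN-m

645.08


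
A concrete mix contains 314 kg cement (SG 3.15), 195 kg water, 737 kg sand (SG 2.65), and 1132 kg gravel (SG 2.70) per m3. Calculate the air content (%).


Vol cement = 314 / (3.15 * 1000) = 0.099683 m3
Vol water = 195 / 1000 = 0.195 m3
Vol sand = 737 / (2.65 * 1000) = 0.278113 m3
Vol gravel = 1132 / (2.70 * 1000) = 0.419259 m3
Total solid + water volume = 0.992055 m3
Air = (1 - 0.992055) * 100 = 0.79%

0.79


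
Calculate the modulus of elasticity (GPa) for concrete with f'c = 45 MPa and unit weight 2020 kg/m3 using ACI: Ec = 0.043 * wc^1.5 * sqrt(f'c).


Ec = 0.043 * 2020^1.5 * sqrt(45) / 1000
= 26.19 GPa

26.19


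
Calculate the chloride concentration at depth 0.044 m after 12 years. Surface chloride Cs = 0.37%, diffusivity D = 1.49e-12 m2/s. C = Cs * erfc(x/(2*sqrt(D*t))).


t_seconds = 12 * 365.25 * 24 * 3600 = 378691200.0 s
arg = 0.044 / (2 * sqrt(1.49e-12 * 378691200.0))
= 0.9262
erfc(0.9262) = 0.1903
C = 0.37 * 0.1903 = 0.0704%

0.0704


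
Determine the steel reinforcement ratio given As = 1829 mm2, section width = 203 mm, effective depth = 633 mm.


rho = As / (b * d)
= 1829 / (203 * 633)
= 0.0142

0.0142


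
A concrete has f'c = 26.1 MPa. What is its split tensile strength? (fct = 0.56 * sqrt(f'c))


fct = 0.56 * sqrt(26.1)
= 0.56 * 5.109
= 2.861 MPa

2.861


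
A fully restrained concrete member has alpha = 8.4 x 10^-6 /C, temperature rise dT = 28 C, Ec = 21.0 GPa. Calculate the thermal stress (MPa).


sigma = alpha * dT * Ec
= 8.4e-6 * 28 * 21.0 * 1000
= 4.939 MPa

4.939


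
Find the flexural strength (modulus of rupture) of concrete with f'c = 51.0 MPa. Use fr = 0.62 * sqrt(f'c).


fr = 0.62 * sqrt(51.0)
= 4.428 MPa

4.428


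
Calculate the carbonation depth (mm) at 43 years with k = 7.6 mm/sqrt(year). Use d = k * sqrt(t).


depth = k * sqrt(t)
= 7.6 * sqrt(43)
= 49.84 mm

49.84


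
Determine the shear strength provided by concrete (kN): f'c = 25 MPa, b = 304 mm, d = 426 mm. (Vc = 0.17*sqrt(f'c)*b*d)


Vc = 0.17 * sqrt(25) * 304 * 426 / 1000
= 110.08 kN

110.08


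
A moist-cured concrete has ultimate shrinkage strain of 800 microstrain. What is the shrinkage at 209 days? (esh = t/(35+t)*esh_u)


esh(209) = 209 / (35 + 209) * 800
= 209 / 244 * 800
= 685.2 microstrain

685.2


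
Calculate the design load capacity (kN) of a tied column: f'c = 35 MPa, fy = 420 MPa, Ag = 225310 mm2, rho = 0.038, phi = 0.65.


Ast = rho * Ag = 0.038 * 225310 = 8561.78 mm2
phi*Pn = 0.65 * 0.80 * (0.85 * 35 * (225310 - 8561.78) + 420 * 8561.78) / 1000
= 5222.99 kN

5222.99


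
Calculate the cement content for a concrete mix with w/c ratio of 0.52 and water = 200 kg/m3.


Cement = water / (w/c)
= 200 / 0.52
= 384.6 kg/m3

384.6


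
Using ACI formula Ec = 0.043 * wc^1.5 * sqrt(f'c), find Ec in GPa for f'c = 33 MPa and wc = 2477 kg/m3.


Ec = 0.043 * 2477^1.5 * sqrt(33) / 1000
= 30.45 GPa

30.45


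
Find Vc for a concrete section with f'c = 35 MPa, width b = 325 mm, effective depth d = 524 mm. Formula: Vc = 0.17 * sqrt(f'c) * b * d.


Vc = 0.17 * sqrt(35) * 325 * 524 / 1000
= 171.28 kN

171.28


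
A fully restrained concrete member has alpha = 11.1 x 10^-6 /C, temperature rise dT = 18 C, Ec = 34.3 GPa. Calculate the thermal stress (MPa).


sigma = alpha * dT * Ec
= 11.1e-6 * 18 * 34.3 * 1000
= 6.853 MPa

6.853


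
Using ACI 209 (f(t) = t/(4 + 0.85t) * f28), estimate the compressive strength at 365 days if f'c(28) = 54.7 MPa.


f(365) = 365 / (4 + 0.85 * 365) * 54.7
= 365 / 314.25 * 54.7
= 63.53 MPa

63.53


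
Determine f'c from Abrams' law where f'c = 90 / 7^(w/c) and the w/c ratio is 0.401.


f'c = 90 / 7^0.401
= 90 / 2.182
= 41.24 MPa

41.24


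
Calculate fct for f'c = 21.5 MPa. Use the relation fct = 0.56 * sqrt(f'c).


fct = 0.56 * sqrt(21.5)
= 0.56 * 4.637
= 2.597 MPa

2.597


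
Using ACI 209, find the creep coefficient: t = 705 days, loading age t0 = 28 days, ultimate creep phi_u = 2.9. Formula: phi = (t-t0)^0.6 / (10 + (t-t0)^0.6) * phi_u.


dt = 705 - 28 = 677
phi = 677^0.6 / (10 + 677^0.6) * 2.9
= 2.416

2.416


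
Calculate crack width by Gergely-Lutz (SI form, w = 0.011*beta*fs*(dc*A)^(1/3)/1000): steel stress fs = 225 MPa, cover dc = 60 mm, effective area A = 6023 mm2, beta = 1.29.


w = 0.011 * beta * fs * (dc * A)^(1/3) / 1000
= 0.011 * 1.29 * 225 * (60 * 6023)^(1/3) / 1000
= 0.227 mm

0.227


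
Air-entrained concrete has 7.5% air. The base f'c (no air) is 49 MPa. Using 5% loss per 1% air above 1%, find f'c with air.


Strength loss = (7.5 - 1) * 5 = 32.5%
f'c = 49 * (1 - 32.5/100)
= 33.08 MPa

33.08


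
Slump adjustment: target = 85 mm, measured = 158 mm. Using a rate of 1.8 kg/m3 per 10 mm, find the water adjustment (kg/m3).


Difference = 85 - 158 = -73 mm
Water adjustment = -73 * 1.8 / 10 = -13.1 kg/m3

-13.1


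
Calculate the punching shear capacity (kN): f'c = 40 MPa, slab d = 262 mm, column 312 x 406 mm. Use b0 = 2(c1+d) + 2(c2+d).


b0 = 2*(312 + 262) + 2*(406 + 262) = 2484 mm
Vc = 0.33 * sqrt(40) * 2484 * 262 / 1000
= 1358.3 kN

1358.3


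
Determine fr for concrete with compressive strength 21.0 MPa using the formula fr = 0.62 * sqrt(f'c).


fr = 0.62 * sqrt(21.0)
= 2.841 MPa

2.841


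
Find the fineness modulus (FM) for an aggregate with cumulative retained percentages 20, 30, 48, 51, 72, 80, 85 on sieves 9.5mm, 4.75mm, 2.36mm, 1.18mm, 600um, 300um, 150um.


FM = sum(cumulative % retained) / 100
= 386 / 100
= 3.86

3.86


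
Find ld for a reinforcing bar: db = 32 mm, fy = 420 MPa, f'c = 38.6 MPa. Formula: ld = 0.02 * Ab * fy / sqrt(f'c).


Ab = pi * 32^2 / 4 = 804.248 mm2
ld = 0.02 * 804.248 * 420 / sqrt(38.6)
= 1087.4 mm

1087.4


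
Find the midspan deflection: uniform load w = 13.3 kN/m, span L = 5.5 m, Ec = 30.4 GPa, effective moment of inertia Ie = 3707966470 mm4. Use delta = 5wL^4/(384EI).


Convert: L = 5.5 m = 5500 mm, Ec = 30.4 GPa = 30400 MPa
delta = 5 * 13.3 * 5500^4 / (384 * 30400 * 3707966470)
= 1.41 mm

1.41


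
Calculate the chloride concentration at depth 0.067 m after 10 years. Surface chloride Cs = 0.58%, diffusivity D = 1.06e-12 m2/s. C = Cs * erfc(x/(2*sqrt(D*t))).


t_seconds = 10 * 365.25 * 24 * 3600 = 315576000.0 s
arg = 0.067 / (2 * sqrt(1.06e-12 * 315576000.0))
= 1.8316
erfc(1.8316) = 0.0096
C = 0.58 * 0.0096 = 0.0056%

0.0056


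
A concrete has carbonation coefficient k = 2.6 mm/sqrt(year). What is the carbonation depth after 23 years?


depth = k * sqrt(t)
= 2.6 * sqrt(23)
= 12.47 mm

12.47


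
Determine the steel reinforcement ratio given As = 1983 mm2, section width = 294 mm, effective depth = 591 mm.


rho = As / (b * d)
= 1983 / (294 * 591)
= 0.0114

0.0114


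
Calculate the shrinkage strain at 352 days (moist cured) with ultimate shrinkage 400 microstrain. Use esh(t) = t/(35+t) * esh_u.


esh(352) = 352 / (35 + 352) * 400
= 352 / 387 * 400
= 363.8 microstrain

363.8


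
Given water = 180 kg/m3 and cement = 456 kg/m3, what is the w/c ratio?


w/c = water / cement
w/c = 180 / 456 = 0.395

0.395


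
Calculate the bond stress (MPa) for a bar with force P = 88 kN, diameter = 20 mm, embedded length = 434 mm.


u = P / (pi * db * ld)
= 88 * 1000 / (pi * 20 * 434)
= 3.227 MPa

3.227


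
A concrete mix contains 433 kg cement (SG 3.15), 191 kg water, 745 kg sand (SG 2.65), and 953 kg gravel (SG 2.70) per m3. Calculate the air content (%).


Vol cement = 433 / (3.15 * 1000) = 0.13746 m3
Vol water = 191 / 1000 = 0.191 m3
Vol sand = 745 / (2.65 * 1000) = 0.281132 m3
Vol gravel = 953 / (2.70 * 1000) = 0.352963 m3
Total solid + water volume = 0.962555 m3
Air = (1 - 0.962555) * 100 = 3.74%

3.74


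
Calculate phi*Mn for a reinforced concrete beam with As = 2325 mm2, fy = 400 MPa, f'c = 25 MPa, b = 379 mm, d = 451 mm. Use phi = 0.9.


a = As * fy / (0.85 * f'c * b)
= 2325 * 400 / (0.85 * 25 * 379)
= 115.4742 mm
Mn = As * fy * (d - a/2) / 10^6
= 365.7345 kN-m
phi*Mn = 0.9 * 365.7345 = 329.16 kN-m

329.16


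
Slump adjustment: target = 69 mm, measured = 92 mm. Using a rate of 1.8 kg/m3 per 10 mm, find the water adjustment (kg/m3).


Difference = 69 - 92 = -23 mm
Water adjustment = -23 * 1.8 / 10 = -4.1 kg/m3

-4.1


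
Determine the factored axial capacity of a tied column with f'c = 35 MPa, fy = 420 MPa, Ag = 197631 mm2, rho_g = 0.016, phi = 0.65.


Ast = rho * Ag = 0.016 * 197631 = 3162.096 mm2
phi*Pn = 0.65 * 0.80 * (0.85 * 35 * (197631 - 3162.096) + 420 * 3162.096) / 1000
= 3699.04 kN

3699.04


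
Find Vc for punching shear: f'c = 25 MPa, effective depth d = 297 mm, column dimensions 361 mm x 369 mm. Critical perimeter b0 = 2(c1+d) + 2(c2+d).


b0 = 2*(361 + 297) + 2*(369 + 297) = 2648 mm
Vc = 0.33 * sqrt(25) * 2648 * 297 / 1000
= 1297.65 kN

1297.65


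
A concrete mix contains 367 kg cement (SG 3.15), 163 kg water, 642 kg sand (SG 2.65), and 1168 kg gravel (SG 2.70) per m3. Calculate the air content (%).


Vol cement = 367 / (3.15 * 1000) = 0.116508 m3
Vol water = 163 / 1000 = 0.163 m3
Vol sand = 642 / (2.65 * 1000) = 0.242264 m3
Vol gravel = 1168 / (2.70 * 1000) = 0.432593 m3
Total solid + water volume = 0.954365 m3
Air = (1 - 0.954365) * 100 = 4.56%

4.56


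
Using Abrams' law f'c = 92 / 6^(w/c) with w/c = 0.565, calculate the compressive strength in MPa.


f'c = 92 / 6^0.565
= 92 / 2.752
= 33.43 MPa

33.43


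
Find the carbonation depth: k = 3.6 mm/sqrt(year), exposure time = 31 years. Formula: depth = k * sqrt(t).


depth = k * sqrt(t)
= 3.6 * sqrt(31)
= 20.04 mm

20.04


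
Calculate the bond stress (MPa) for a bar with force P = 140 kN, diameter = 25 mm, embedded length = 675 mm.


u = P / (pi * db * ld)
= 140 * 1000 / (pi * 25 * 675)
= 2.641 MPa

2.641


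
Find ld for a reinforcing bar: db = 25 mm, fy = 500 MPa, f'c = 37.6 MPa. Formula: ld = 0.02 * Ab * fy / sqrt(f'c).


Ab = pi * 25^2 / 4 = 490.874 mm2
ld = 0.02 * 490.874 * 500 / sqrt(37.6)
= 800.5 mm

800.5


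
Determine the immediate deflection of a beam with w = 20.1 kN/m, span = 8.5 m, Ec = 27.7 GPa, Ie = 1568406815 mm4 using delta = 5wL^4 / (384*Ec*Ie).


Convert: L = 8.5 m = 8500 mm, Ec = 27.7 GPa = 27700 MPa
delta = 5 * 20.1 * 8500^4 / (384 * 27700 * 1568406815)
= 31.45 mm

31.45


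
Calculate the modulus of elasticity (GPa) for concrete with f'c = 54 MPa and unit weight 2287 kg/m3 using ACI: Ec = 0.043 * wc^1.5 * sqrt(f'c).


Ec = 0.043 * 2287^1.5 * sqrt(54) / 1000
= 34.56 GPa

34.56


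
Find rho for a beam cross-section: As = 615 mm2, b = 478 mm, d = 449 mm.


rho = As / (b * d)
= 615 / (478 * 449)
= 0.0029

0.0029


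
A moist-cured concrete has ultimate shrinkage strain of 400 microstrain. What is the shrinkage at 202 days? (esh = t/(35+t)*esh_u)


esh(202) = 202 / (35 + 202) * 400
= 202 / 237 * 400
= 340.9 microstrain

340.9


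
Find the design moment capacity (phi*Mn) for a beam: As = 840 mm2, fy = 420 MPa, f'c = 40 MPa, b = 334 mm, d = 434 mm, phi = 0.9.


a = As * fy / (0.85 * f'c * b)
= 840 * 420 / (0.85 * 40 * 334)
= 31.0673 mm
Mn = As * fy * (d - a/2) / 10^6
= 147.6349 kN-m
phi*Mn = 0.9 * 147.6349 = 132.87 kN-m

132.87


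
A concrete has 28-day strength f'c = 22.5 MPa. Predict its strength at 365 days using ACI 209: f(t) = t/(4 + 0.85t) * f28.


f(365) = 365 / (4 + 0.85 * 365) * 22.5
= 365 / 314.25 * 22.5
= 26.13 MPa

26.13


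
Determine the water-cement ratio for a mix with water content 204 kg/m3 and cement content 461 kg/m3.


w/c = water / cement
w/c = 204 / 461 = 0.443

0.443


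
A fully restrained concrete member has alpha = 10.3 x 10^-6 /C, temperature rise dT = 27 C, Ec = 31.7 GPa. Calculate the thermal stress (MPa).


sigma = alpha * dT * Ec
= 10.3e-6 * 27 * 31.7 * 1000
= 8.816 MPa

8.816


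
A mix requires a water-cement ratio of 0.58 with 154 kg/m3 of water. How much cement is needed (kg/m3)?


Cement = water / (w/c)
= 154 / 0.58
= 265.5 kg/m3

265.5


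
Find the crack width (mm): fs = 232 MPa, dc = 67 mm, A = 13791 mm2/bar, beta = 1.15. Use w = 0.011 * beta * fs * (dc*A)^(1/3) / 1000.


w = 0.011 * beta * fs * (dc * A)^(1/3) / 1000
= 0.011 * 1.15 * 232 * (67 * 13791)^(1/3) / 1000
= 0.286 mm

0.286


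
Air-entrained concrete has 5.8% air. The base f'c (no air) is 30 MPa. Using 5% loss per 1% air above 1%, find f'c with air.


Strength loss = (5.8 - 1) * 5 = 24.0%
f'c = 30 * (1 - 24.0/100)
= 22.8 MPa

22.8


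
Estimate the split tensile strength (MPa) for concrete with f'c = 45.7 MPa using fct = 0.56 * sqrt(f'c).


fct = 0.56 * sqrt(45.7)
= 0.56 * 6.76
= 3.786 MPa

3.786


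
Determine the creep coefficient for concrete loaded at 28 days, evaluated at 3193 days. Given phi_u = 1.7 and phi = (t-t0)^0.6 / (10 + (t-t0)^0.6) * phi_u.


dt = 3193 - 28 = 3165
phi = 3165^0.6 / (10 + 3165^0.6) * 1.7
= 1.575

1.575


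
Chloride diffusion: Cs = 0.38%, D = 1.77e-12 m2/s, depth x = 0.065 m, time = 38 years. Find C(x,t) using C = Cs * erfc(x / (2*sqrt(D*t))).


t_seconds = 38 * 365.25 * 24 * 3600 = 1199188800.0 s
arg = 0.065 / (2 * sqrt(1.77e-12 * 1199188800.0))
= 0.7054
erfc(0.7054) = 0.3185
C = 0.38 * 0.3185 = 0.121%

0.121


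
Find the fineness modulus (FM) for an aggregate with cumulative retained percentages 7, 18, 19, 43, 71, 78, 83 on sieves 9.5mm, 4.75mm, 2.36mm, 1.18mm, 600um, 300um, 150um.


FM = sum(cumulative % retained) / 100
= 319 / 100
= 3.19

3.19


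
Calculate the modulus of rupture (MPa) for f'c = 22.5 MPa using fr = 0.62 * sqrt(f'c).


fr = 0.62 * sqrt(22.5)
= 2.941 MPa

2.941


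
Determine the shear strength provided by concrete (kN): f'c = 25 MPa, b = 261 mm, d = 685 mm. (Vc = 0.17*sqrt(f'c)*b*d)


Vc = 0.17 * sqrt(25) * 261 * 685 / 1000
= 151.97 kN

151.97


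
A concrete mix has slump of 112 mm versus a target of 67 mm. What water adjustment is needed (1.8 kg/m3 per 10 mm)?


Difference = 67 - 112 = -45 mm
Water adjustment = -45 * 1.8 / 10 = -8.1 kg/m3

-8.1


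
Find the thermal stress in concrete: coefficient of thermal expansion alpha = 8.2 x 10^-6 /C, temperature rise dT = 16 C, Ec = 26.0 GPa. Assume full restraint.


sigma = alpha * dT * Ec
= 8.2e-6 * 16 * 26.0 * 1000
= 3.411 MPa

3.411


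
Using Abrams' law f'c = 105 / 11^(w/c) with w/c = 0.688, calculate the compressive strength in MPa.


f'c = 105 / 11^0.688
= 105 / 5.206
= 20.17 MPa

20.17


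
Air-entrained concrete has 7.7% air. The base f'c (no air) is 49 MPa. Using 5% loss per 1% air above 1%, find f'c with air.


Strength loss = (7.7 - 1) * 5 = 33.5%
f'c = 49 * (1 - 33.5/100)
= 32.59 MPa

32.59


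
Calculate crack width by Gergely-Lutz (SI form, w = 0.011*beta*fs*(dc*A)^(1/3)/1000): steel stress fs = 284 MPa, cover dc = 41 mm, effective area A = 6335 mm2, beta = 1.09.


w = 0.011 * beta * fs * (dc * A)^(1/3) / 1000
= 0.011 * 1.09 * 284 * (41 * 6335)^(1/3) / 1000
= 0.217 mm

0.217


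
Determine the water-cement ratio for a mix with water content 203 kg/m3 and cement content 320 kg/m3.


w/c = water / cement
w/c = 203 / 320 = 0.634

0.634


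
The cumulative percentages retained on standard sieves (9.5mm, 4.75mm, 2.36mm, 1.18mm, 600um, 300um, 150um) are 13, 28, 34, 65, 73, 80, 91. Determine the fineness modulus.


FM = sum(cumulative % retained) / 100
= 384 / 100
= 3.84

3.84


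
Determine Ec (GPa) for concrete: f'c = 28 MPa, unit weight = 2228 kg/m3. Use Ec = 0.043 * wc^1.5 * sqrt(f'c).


Ec = 0.043 * 2228^1.5 * sqrt(28) / 1000
= 23.93 GPa

23.93


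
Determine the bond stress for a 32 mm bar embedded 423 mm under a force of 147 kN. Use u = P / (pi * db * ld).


u = P / (pi * db * ld)
= 147 * 1000 / (pi * 32 * 423)
= 3.457 MPa

3.457


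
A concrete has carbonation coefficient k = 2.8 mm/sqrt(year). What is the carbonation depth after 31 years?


depth = k * sqrt(t)
= 2.8 * sqrt(31)
= 15.59 mm

15.59


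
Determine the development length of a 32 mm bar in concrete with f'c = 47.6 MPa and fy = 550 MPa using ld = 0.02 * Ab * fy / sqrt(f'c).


Ab = pi * 32^2 / 4 = 804.248 mm2
ld = 0.02 * 804.248 * 550 / sqrt(47.6)
= 1282.3 mm

1282.3


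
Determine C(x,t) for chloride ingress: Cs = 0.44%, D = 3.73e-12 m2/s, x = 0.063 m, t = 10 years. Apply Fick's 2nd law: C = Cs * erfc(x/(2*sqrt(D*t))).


t_seconds = 10 * 365.25 * 24 * 3600 = 315576000.0 s
arg = 0.063 / (2 * sqrt(3.73e-12 * 315576000.0))
= 0.9181
erfc(0.9181) = 0.1941
C = 0.44 * 0.1941 = 0.0854%

0.0854


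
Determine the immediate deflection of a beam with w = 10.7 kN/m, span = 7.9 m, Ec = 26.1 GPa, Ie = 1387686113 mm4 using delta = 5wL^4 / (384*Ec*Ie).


Convert: L = 7.9 m = 7900 mm, Ec = 26.1 GPa = 26100 MPa
delta = 5 * 10.7 * 7900^4 / (384 * 26100 * 1387686113)
= 14.98 mm

14.98


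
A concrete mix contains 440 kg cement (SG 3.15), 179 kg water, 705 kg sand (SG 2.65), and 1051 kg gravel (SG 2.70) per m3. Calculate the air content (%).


Vol cement = 440 / (3.15 * 1000) = 0.139683 m3
Vol water = 179 / 1000 = 0.179 m3
Vol sand = 705 / (2.65 * 1000) = 0.266038 m3
Vol gravel = 1051 / (2.70 * 1000) = 0.389259 m3
Total solid + water volume = 0.97398 m3
Air = (1 - 0.97398) * 100 = 2.6%

2.6


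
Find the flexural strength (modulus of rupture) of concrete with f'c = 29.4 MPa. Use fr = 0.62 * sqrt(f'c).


fr = 0.62 * sqrt(29.4)
= 3.362 MPa

3.362


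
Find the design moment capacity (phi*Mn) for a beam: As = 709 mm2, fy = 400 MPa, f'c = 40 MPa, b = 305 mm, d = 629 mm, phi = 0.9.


a = As * fy / (0.85 * f'c * b)
= 709 * 400 / (0.85 * 40 * 305)
= 27.3481 mm
Mn = As * fy * (d - a/2) / 10^6
= 174.5064 kN-m
phi*Mn = 0.9 * 174.5064 = 157.06 kN-m

157.06


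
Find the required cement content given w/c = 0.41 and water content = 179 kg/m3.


Cement = water / (w/c)
= 179 / 0.41
= 436.6 kg/m3

436.6


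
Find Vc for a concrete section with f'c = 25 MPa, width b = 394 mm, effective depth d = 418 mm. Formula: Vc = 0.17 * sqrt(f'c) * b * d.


Vc = 0.17 * sqrt(25) * 394 * 418 / 1000
= 139.99 kN

139.99


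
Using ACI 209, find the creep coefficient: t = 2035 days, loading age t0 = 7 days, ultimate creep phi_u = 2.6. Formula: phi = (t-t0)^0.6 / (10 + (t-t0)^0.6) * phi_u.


dt = 2035 - 7 = 2028
phi = 2028^0.6 / (10 + 2028^0.6) * 2.6
= 2.356

2.356


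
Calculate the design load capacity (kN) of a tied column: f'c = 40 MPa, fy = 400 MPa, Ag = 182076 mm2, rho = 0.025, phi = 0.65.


Ast = rho * Ag = 0.025 * 182076 = 4551.9 mm2
phi*Pn = 0.65 * 0.80 * (0.85 * 40 * (182076 - 4551.9) + 400 * 4551.9) / 1000
= 4085.42 kN

4085.42


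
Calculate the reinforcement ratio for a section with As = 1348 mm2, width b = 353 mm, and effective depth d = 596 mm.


rho = As / (b * d)
= 1348 / (353 * 596)
= 0.0064

0.0064


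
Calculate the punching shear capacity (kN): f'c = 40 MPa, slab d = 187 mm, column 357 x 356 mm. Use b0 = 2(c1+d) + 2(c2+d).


b0 = 2*(357 + 187) + 2*(356 + 187) = 2174 mm
Vc = 0.33 * sqrt(40) * 2174 * 187 / 1000
= 848.49 kN

848.49


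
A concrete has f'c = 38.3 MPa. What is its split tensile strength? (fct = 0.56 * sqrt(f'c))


fct = 0.56 * sqrt(38.3)
= 0.56 * 6.189
= 3.466 MPa

3.466


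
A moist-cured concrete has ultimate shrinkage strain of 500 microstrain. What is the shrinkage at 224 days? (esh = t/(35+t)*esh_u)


esh(224) = 224 / (35 + 224) * 500
= 224 / 259 * 500
= 432.4 microstrain

432.4


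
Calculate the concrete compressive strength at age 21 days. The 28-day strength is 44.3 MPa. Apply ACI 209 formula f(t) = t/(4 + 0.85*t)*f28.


f(21) = 21 / (4 + 0.85 * 21) * 44.3
= 21 / 21.85 * 44.3
= 42.58 MPa

42.58


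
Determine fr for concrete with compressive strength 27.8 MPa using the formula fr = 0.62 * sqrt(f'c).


fr = 0.62 * sqrt(27.8)
= 3.269 MPa

3.269


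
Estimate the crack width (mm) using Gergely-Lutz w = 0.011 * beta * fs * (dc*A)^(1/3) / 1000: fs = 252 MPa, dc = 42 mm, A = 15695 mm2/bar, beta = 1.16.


w = 0.011 * beta * fs * (dc * A)^(1/3) / 1000
= 0.011 * 1.16 * 252 * (42 * 15695)^(1/3) / 1000
= 0.28 mm

0.28


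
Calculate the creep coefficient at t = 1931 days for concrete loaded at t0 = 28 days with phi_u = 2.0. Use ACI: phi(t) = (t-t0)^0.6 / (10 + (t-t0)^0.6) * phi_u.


dt = 1931 - 28 = 1903
phi = 1903^0.6 / (10 + 1903^0.6) * 2.0
= 1.805

1.805


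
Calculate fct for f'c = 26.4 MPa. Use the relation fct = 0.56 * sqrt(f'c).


fct = 0.56 * sqrt(26.4)
= 0.56 * 5.138
= 2.877 MPa

2.877


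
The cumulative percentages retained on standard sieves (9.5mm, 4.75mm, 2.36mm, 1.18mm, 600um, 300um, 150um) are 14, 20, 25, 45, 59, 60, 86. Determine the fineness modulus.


FM = sum(cumulative % retained) / 100
= 309 / 100
= 3.09

3.09


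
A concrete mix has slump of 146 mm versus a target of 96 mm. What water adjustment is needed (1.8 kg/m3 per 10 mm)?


Difference = 96 - 146 = -50 mm
Water adjustment = -50 * 1.8 / 10 = -9.0 kg/m3

-9.0


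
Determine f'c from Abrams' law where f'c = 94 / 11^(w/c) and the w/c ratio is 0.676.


f'c = 94 / 11^0.676
= 94 / 5.058
= 18.58 MPa

18.58


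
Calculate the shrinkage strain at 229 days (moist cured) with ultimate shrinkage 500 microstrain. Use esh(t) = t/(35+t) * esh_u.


esh(229) = 229 / (35 + 229) * 500
= 229 / 264 * 500
= 433.7 microstrain

433.7


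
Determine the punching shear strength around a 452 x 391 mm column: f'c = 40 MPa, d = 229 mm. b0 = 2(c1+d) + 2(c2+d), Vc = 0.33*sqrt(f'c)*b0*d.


b0 = 2*(452 + 229) + 2*(391 + 229) = 2602 mm
Vc = 0.33 * sqrt(40) * 2602 * 229 / 1000
= 1243.62 kN

1243.62


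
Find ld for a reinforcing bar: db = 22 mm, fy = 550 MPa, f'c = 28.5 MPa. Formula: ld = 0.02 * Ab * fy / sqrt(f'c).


Ab = pi * 22^2 / 4 = 380.133 mm2
ld = 0.02 * 380.133 * 550 / sqrt(28.5)
= 783.3 mm

783.3


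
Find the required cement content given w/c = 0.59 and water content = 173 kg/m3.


Cement = water / (w/c)
= 173 / 0.59
= 293.2 kg/m3

293.2


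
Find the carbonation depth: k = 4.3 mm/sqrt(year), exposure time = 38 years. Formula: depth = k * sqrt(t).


depth = k * sqrt(t)
= 4.3 * sqrt(38)
= 26.51 mm

26.51


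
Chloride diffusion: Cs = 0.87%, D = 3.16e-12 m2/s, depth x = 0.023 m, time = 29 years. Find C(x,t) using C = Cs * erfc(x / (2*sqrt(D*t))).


t_seconds = 29 * 365.25 * 24 * 3600 = 915170400.0 s
arg = 0.023 / (2 * sqrt(3.16e-12 * 915170400.0))
= 0.2138
erfc(0.2138) = 0.7623
C = 0.87 * 0.7623 = 0.6632%

0.6632


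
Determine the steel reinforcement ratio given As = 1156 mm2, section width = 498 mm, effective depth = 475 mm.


rho = As / (b * d)
= 1156 / (498 * 475)
= 0.0049

0.0049


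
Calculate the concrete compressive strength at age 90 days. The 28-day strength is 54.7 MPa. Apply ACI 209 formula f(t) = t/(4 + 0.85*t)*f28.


f(90) = 90 / (4 + 0.85 * 90) * 54.7
= 90 / 80.5 * 54.7
= 61.16 MPa

61.16
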